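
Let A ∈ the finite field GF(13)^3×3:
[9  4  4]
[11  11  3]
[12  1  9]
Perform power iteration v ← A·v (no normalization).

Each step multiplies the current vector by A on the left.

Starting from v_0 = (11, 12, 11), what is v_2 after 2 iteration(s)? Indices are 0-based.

v_2 = (0, 9, 7)

v_0 = (11, 12, 11).
v_1 = A·v_0 = (9, 0, 9).
v_2 = A·v_1 = (0, 9, 7).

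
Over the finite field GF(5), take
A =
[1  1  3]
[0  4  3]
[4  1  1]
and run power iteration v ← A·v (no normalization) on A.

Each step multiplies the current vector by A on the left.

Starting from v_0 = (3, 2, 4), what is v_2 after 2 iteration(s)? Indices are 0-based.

v_2 = (1, 4, 1)

v_0 = (3, 2, 4).
v_1 = A·v_0 = (2, 0, 3).
v_2 = A·v_1 = (1, 4, 1).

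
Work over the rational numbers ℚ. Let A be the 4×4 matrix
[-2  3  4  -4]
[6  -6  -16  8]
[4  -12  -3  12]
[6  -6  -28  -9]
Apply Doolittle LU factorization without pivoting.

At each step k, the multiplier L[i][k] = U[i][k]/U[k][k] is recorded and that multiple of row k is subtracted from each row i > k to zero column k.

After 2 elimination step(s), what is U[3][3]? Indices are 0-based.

Step 1: pivot at (0,0) is -2.
  row1 ← row1 − (-3)·row0  ⇒  L[1][0]=-3, U row1=(0, 3, -4, -4)
  row2 ← row2 − (-2)·row0  ⇒  L[2][0]=-2, U row2=(0, -6, 5, 4)
  row3 ← row3 − (-3)·row0  ⇒  L[3][0]=-3, U row3=(0, 3, -16, -21)
Step 2: pivot at (1,1) is 3.
  row2 ← row2 − (-2)·row1  ⇒  L[2][1]=-2, U row2=(0, 0, -3, -4)
  row3 ← row3 − (1)·row1  ⇒  L[3][1]=1, U row3=(0, 0, -12, -17)

U[3][3] = -17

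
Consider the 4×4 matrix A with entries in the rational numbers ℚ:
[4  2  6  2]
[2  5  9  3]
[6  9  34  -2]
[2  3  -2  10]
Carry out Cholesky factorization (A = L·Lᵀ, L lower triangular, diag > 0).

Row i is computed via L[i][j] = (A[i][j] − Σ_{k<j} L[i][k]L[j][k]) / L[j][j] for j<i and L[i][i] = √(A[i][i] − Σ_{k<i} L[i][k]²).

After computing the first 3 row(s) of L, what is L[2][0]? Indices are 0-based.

Step 1: L[0][0] = √(4) = 2.
  L[1][0] = (2) / L[0][0] = 1.
Step 2: L[1][1] = √(4) = 2.
  L[2][0] = (6) / L[0][0] = 3.
  L[2][1] = (6) / L[1][1] = 3.
Step 3: L[2][2] = √(16) = 4.

L[2][0] = 3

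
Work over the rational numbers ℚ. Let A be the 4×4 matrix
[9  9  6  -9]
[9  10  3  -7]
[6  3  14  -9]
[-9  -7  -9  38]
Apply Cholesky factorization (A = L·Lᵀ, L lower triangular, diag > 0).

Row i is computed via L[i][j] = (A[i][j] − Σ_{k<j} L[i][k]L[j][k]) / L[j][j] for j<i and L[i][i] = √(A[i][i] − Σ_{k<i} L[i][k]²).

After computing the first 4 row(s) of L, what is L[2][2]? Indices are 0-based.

Step 1: L[0][0] = √(9) = 3.
  L[1][0] = (9) / L[0][0] = 3.
Step 2: L[1][1] = √(1) = 1.
  L[2][0] = (6) / L[0][0] = 2.
  L[2][1] = (-3) / L[1][1] = -3.
Step 3: L[2][2] = √(1) = 1.
  L[3][0] = (-9) / L[0][0] = -3.
  L[3][1] = (2) / L[1][1] = 2.
  L[3][2] = (3) / L[2][2] = 3.
Step 4: L[3][3] = √(16) = 4.

L[2][2] = 1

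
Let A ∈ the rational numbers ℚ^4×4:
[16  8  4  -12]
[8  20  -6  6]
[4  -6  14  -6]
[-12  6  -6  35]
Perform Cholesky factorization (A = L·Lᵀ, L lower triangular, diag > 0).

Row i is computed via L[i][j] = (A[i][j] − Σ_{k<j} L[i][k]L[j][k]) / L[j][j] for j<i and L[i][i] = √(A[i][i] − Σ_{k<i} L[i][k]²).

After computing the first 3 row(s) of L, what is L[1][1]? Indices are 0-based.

L[1][1] = 4

Step 1: L[0][0] = √(16) = 4.
  L[1][0] = (8) / L[0][0] = 2.
Step 2: L[1][1] = √(16) = 4.
  L[2][0] = (4) / L[0][0] = 1.
  L[2][1] = (-8) / L[1][1] = -2.
Step 3: L[2][2] = √(9) = 3.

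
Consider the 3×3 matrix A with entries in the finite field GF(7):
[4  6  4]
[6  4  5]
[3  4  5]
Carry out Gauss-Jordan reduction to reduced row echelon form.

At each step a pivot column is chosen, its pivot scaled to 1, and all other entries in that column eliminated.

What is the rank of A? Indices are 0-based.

[1] R0 /= 4  ⇒  (1, 5, 1)
     R1 -= 6·R0  ⇒  (0, 2, 6)
     R2 -= 3·R0  ⇒  (0, 3, 2)
[2] R1 /= 2  ⇒  (0, 1, 3)
     R0 -= 5·R1  ⇒  (1, 0, 0)
     R2 -= 3·R1  ⇒  (0, 0, 0)
column 2 empty below row 2

rank = 2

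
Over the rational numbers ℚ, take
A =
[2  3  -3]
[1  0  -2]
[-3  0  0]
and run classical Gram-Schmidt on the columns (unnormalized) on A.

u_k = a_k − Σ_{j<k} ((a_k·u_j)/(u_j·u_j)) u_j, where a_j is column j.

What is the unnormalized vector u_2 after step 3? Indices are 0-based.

u_2 = (0, -9/5, -3/5)

Step 1: u_0 = a_0 = (2, 1, -3).
Step 2: u_1 = a_1 − (3/7)·u_0 = (15/7, -3/7, 9/7).
Step 3: u_2 = a_2 − (-4/7)·u_0 − (-13/15)·u_1 = (0, -9/5, -3/5).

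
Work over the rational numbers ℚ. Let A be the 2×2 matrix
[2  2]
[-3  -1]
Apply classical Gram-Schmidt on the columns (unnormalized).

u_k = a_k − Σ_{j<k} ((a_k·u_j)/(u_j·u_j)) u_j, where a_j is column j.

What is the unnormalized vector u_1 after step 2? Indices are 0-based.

u_1 = (12/13, 8/13)

Step 1: u_0 = a_0 = (2, -3).
Step 2: u_1 = a_1 − (7/13)·u_0 = (12/13, 8/13).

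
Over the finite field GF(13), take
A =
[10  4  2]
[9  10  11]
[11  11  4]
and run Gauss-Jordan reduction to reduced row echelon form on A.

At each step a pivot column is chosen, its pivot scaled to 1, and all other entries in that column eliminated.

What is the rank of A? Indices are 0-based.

pivot(0,0)=10: scale R0 → (1, 3, 8)
  clear (1,0): R1 −= (9)R0 → (0, 9, 4)
  clear (2,0): R2 −= (11)R0 → (0, 4, 7)
pivot(1,1)=9: scale R1 → (0, 1, 12)
  clear (0,1): R0 −= (3)R1 → (1, 0, 11)
  clear (2,1): R2 −= (4)R1 → (0, 0, 11)
pivot(2,2)=11: scale R2 → (0, 0, 1)
  clear (0,2): R0 −= (11)R2 → (1, 0, 0)
  clear (1,2): R1 −= (12)R2 → (0, 1, 0)

rank = 3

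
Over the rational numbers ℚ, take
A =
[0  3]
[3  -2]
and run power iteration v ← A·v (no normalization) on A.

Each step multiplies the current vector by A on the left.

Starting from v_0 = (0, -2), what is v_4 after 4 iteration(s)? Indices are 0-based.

v_0 = (0, -2).
v_1 = A·v_0 = (-6, 4).
v_2 = A·v_1 = (12, -26).
v_3 = A·v_2 = (-78, 88).
v_4 = A·v_3 = (264, -410).

v_4 = (264, -410)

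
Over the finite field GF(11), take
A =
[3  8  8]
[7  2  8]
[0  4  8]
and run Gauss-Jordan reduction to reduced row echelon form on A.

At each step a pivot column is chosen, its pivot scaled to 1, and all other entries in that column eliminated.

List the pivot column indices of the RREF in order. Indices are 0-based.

pivot columns: 0, 1, 2

step 1: normalize row 0 (÷3) = (1, 10, 10)
  row 1: subtract 7×row0 = (0, 9, 4)
step 2: normalize row 1 (÷9) = (0, 1, 9)
  row 0: subtract 10×row1 = (1, 0, 8)
  row 2: subtract 4×row1 = (0, 0, 5)
step 3: normalize row 2 (÷5) = (0, 0, 1)
  row 0: subtract 8×row2 = (1, 0, 0)
  row 1: subtract 9×row2 = (0, 1, 0)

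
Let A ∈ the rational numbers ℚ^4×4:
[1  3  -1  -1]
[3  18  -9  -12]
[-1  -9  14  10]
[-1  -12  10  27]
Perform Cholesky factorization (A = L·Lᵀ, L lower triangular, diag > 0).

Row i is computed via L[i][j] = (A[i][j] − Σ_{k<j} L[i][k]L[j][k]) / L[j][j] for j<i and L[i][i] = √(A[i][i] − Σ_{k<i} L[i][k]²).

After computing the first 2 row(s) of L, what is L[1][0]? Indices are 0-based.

Step 1: L[0][0] = √(1) = 1.
  L[1][0] = (3) / L[0][0] = 3.
Step 2: L[1][1] = √(9) = 3.

L[1][0] = 3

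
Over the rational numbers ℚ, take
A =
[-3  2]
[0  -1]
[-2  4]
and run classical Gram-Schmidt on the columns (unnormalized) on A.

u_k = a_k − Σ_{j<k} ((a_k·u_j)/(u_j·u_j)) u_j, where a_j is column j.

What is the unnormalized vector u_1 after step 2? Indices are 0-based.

Step 1: u_0 = a_0 = (-3, 0, -2).
Step 2: u_1 = a_1 − (-14/13)·u_0 = (-16/13, -1, 24/13).

u_1 = (-16/13, -1, 24/13)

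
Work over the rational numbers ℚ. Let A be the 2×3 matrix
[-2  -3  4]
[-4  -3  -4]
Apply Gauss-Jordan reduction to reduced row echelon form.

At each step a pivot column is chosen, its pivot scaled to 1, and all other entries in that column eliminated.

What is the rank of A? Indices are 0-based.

rank = 2

pivot(0,0)=-2: scale R0 → (1, 3/2, -2)
  clear (1,0): R1 −= (-4)R0 → (0, 3, -12)
pivot(1,1)=3: scale R1 → (0, 1, -4)
  clear (0,1): R0 −= (3/2)R1 → (1, 0, 4)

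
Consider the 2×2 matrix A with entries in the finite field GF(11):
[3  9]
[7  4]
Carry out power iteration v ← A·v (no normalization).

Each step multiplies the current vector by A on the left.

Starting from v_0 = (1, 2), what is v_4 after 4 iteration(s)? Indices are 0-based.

v_0 = (1, 2).
v_1 = A·v_0 = (10, 4).
v_2 = A·v_1 = (0, 9).
v_3 = A·v_2 = (4, 3).
v_4 = A·v_3 = (6, 7).

v_4 = (6, 7)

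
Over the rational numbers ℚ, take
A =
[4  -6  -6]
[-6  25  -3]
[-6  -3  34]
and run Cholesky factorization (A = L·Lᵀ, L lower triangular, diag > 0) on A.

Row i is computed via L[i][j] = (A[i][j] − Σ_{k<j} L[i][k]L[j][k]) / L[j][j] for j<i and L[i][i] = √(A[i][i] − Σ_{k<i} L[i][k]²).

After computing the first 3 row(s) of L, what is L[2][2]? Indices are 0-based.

L[2][2] = 4

Step 1: L[0][0] = √(4) = 2.
  L[1][0] = (-6) / L[0][0] = -3.
Step 2: L[1][1] = √(16) = 4.
  L[2][0] = (-6) / L[0][0] = -3.
  L[2][1] = (-12) / L[1][1] = -3.
Step 3: L[2][2] = √(16) = 4.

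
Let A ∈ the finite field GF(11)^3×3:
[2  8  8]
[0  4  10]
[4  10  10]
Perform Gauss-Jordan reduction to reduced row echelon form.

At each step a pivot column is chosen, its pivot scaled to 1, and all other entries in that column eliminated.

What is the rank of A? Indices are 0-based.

rank = 3

step 1: normalize row 0 (÷2) = (1, 4, 4)
  row 2: subtract 4×row0 = (0, 5, 5)
step 2: normalize row 1 (÷4) = (0, 1, 8)
  row 0: subtract 4×row1 = (1, 0, 5)
  row 2: subtract 5×row1 = (0, 0, 9)
step 3: normalize row 2 (÷9) = (0, 0, 1)
  row 0: subtract 5×row2 = (1, 0, 0)
  row 1: subtract 8×row2 = (0, 1, 0)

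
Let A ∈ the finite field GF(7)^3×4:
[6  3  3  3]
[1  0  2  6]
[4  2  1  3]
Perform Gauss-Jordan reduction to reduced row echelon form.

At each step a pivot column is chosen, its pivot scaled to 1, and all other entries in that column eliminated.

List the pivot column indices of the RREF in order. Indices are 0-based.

pivot columns: 0, 1, 2

[1] R0 /= 6  ⇒  (1, 4, 4, 4)
     R1 -= 1·R0  ⇒  (0, 3, 5, 2)
     R2 -= 4·R0  ⇒  (0, 0, 6, 1)
[2] R1 /= 3  ⇒  (0, 1, 4, 3)
     R0 -= 4·R1  ⇒  (1, 0, 2, 6)
[3] R2 /= 6  ⇒  (0, 0, 1, 6)
     R0 -= 2·R2  ⇒  (1, 0, 0, 1)
     R1 -= 4·R2  ⇒  (0, 1, 0, 0)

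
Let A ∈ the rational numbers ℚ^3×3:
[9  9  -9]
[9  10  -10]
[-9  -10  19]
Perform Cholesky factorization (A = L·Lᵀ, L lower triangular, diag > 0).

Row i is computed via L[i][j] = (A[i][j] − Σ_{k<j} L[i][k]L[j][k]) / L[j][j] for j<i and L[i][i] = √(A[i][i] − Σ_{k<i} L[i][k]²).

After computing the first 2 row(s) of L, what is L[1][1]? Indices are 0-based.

Step 1: L[0][0] = √(9) = 3.
  L[1][0] = (9) / L[0][0] = 3.
Step 2: L[1][1] = √(1) = 1.

L[1][1] = 1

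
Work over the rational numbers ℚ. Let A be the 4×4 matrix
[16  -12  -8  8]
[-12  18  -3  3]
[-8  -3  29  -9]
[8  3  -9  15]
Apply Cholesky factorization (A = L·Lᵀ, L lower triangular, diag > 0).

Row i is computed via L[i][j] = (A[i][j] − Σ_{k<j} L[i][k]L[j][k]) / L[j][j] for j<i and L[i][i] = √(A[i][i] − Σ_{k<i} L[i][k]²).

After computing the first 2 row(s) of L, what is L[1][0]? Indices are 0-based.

L[1][0] = -3

Step 1: L[0][0] = √(16) = 4.
  L[1][0] = (-12) / L[0][0] = -3.
Step 2: L[1][1] = √(9) = 3.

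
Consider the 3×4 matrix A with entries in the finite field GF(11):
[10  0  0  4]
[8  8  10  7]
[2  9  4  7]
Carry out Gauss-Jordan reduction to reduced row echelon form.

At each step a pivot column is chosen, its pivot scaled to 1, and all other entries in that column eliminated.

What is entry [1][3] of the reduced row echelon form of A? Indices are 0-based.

M[1][3] = 9

step 1: normalize row 0 (÷10) = (1, 0, 0, 7)
  row 1: subtract 8×row0 = (0, 8, 10, 6)
  row 2: subtract 2×row0 = (0, 9, 4, 4)
step 2: normalize row 1 (÷8) = (0, 1, 4, 9)
  row 2: subtract 9×row1 = (0, 0, 1, 0)
step 3: normalize row 2 (÷1) = (0, 0, 1, 0)
  row 1: subtract 4×row2 = (0, 1, 0, 9)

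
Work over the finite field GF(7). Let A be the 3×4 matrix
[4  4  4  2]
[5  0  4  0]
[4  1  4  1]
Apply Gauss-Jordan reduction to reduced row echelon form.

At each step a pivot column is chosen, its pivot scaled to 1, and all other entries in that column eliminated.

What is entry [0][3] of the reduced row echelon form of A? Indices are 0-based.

pivot(0,0)=4: scale R0 → (1, 1, 1, 4)
  clear (1,0): R1 −= (5)R0 → (0, 2, 6, 1)
  clear (2,0): R2 −= (4)R0 → (0, 4, 0, 6)
pivot(1,1)=2: scale R1 → (0, 1, 3, 4)
  clear (0,1): R0 −= (1)R1 → (1, 0, 5, 0)
  clear (2,1): R2 −= (4)R1 → (0, 0, 2, 4)
pivot(2,2)=2: scale R2 → (0, 0, 1, 2)
  clear (0,2): R0 −= (5)R2 → (1, 0, 0, 4)
  clear (1,2): R1 −= (3)R2 → (0, 1, 0, 5)

M[0][3] = 4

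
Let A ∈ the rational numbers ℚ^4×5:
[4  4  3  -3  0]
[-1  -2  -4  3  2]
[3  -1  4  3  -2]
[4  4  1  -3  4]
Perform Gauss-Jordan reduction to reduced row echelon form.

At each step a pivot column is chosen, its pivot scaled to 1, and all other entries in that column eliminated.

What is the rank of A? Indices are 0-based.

[1] R0 /= 4  ⇒  (1, 1, 3/4, -3/4, 0)
     R1 -= -1·R0  ⇒  (0, -1, -13/4, 9/4, 2)
     R2 -= 3·R0  ⇒  (0, -4, 7/4, 21/4, -2)
     R3 -= 4·R0  ⇒  (0, 0, -2, 0, 4)
[2] R1 /= -1  ⇒  (0, 1, 13/4, -9/4, -2)
     R0 -= 1·R1  ⇒  (1, 0, -5/2, 3/2, 2)
     R2 -= -4·R1  ⇒  (0, 0, 59/4, -15/4, -10)
[3] R2 /= 59/4  ⇒  (0, 0, 1, -15/59, -40/59)
     R0 -= -5/2·R2  ⇒  (1, 0, 0, 51/59, 18/59)
     R1 -= 13/4·R2  ⇒  (0, 1, 0, -84/59, 12/59)
     R3 -= -2·R2  ⇒  (0, 0, 0, -30/59, 156/59)
[4] R3 /= -30/59  ⇒  (0, 0, 0, 1, -26/5)
     R0 -= 51/59·R3  ⇒  (1, 0, 0, 0, 24/5)
     R1 -= -84/59·R3  ⇒  (0, 1, 0, 0, -36/5)
     R2 -= -15/59·R3  ⇒  (0, 0, 1, 0, -2)

rank = 4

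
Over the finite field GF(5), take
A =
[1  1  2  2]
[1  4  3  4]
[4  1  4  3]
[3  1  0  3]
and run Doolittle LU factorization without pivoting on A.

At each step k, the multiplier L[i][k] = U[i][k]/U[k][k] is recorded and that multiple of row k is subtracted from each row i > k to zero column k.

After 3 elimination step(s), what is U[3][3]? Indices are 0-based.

U[3][3] = 2

[col 0] pivot 1
  R1 -= 1*R0 → (0, 3, 1, 2)  (L[1][0] := 1)
  R2 -= 4*R0 → (0, 2, 1, 0)  (L[2][0] := 4)
  R3 -= 3*R0 → (0, 3, 4, 2)  (L[3][0] := 3)
[col 1] pivot 3
  R2 -= 4*R1 → (0, 0, 2, 2)  (L[2][1] := 4)
  R3 -= 1*R1 → (0, 0, 3, 0)  (L[3][1] := 1)
[col 2] pivot 2
  R3 -= 4*R2 → (0, 0, 0, 2)  (L[3][2] := 4)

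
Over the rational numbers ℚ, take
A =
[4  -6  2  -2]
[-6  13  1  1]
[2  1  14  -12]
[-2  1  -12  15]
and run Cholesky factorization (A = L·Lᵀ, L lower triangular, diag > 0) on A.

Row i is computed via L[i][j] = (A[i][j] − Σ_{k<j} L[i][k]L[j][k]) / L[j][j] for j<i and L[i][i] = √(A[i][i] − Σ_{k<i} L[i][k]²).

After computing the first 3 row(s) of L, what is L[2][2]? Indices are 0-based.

L[2][2] = 3

Step 1: L[0][0] = √(4) = 2.
  L[1][0] = (-6) / L[0][0] = -3.
Step 2: L[1][1] = √(4) = 2.
  L[2][0] = (2) / L[0][0] = 1.
  L[2][1] = (4) / L[1][1] = 2.
Step 3: L[2][2] = √(9) = 3.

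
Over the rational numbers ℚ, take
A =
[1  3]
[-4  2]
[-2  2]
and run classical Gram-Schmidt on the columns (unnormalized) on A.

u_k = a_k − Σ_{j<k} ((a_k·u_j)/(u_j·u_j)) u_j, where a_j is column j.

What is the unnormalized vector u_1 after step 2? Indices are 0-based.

Step 1: u_0 = a_0 = (1, -4, -2).
Step 2: u_1 = a_1 − (-3/7)·u_0 = (24/7, 2/7, 8/7).

u_1 = (24/7, 2/7, 8/7)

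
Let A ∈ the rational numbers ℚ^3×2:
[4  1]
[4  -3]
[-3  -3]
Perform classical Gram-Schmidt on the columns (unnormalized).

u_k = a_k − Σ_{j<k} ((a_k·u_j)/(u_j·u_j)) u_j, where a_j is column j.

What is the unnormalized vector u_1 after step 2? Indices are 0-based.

Step 1: u_0 = a_0 = (4, 4, -3).
Step 2: u_1 = a_1 − (1/41)·u_0 = (37/41, -127/41, -120/41).

u_1 = (37/41, -127/41, -120/41)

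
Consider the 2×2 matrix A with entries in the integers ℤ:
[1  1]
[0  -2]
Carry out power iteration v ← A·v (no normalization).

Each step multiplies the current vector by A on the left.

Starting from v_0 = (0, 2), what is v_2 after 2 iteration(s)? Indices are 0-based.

v_0 = (0, 2).
v_1 = A·v_0 = (2, -4).
v_2 = A·v_1 = (-2, 8).

v_2 = (-2, 8)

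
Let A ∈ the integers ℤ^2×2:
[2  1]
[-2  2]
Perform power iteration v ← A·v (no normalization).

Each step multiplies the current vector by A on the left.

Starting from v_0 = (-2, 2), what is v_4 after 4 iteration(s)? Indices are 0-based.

v_4 = (88, 8)

v_0 = (-2, 2).
v_1 = A·v_0 = (-2, 8).
v_2 = A·v_1 = (4, 20).
v_3 = A·v_2 = (28, 32).
v_4 = A·v_3 = (88, 8).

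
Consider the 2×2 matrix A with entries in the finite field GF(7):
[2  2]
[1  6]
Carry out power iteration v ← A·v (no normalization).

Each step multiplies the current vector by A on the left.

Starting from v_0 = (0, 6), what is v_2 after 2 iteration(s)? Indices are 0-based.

v_2 = (5, 4)

v_0 = (0, 6).
v_1 = A·v_0 = (5, 1).
v_2 = A·v_1 = (5, 4).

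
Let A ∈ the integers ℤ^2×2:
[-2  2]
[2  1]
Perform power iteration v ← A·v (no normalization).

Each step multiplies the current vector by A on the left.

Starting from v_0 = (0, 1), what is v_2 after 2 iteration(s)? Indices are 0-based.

v_0 = (0, 1).
v_1 = A·v_0 = (2, 1).
v_2 = A·v_1 = (-2, 5).

v_2 = (-2, 5)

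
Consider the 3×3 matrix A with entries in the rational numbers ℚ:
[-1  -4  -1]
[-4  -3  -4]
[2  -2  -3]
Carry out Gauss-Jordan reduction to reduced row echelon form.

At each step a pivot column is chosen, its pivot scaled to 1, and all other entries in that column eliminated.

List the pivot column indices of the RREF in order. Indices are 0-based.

step 1: normalize row 0 (÷-1) = (1, 4, 1)
  row 1: subtract -4×row0 = (0, 13, 0)
  row 2: subtract 2×row0 = (0, -10, -5)
step 2: normalize row 1 (÷13) = (0, 1, 0)
  row 0: subtract 4×row1 = (1, 0, 1)
  row 2: subtract -10×row1 = (0, 0, -5)
step 3: normalize row 2 (÷-5) = (0, 0, 1)
  row 0: subtract 1×row2 = (1, 0, 0)

pivot columns: 0, 1, 2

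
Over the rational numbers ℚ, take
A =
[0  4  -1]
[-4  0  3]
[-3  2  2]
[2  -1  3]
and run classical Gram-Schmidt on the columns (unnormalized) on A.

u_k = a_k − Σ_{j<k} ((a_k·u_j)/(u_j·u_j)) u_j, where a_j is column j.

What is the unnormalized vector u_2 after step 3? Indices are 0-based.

u_2 = (187/545, 531/545, 628/545, 2004/545)

Step 1: u_0 = a_0 = (0, -4, -3, 2).
Step 2: u_1 = a_1 − (-8/29)·u_0 = (4, -32/29, 34/29, -13/29).
Step 3: u_2 = a_2 − (-12/29)·u_0 − (-183/545)·u_1 = (187/545, 531/545, 628/545, 2004/545).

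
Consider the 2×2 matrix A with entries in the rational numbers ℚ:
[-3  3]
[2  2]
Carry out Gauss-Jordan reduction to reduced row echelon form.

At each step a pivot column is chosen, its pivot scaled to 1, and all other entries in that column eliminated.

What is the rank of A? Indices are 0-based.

step 1: normalize row 0 (÷-3) = (1, -1)
  row 1: subtract 2×row0 = (0, 4)
step 2: normalize row 1 (÷4) = (0, 1)
  row 0: subtract -1×row1 = (1, 0)

rank = 2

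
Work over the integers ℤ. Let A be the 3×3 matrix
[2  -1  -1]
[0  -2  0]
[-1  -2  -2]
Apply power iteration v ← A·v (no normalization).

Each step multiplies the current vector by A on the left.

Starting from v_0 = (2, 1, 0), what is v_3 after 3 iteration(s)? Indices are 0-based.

v_3 = (11, -8, -38)

v_0 = (2, 1, 0).
v_1 = A·v_0 = (3, -2, -4).
v_2 = A·v_1 = (12, 4, 9).
v_3 = A·v_2 = (11, -8, -38).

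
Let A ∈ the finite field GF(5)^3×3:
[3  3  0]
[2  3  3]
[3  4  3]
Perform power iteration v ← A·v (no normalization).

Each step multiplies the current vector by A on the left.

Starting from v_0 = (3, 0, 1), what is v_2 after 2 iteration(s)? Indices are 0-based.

v_0 = (3, 0, 1).
v_1 = A·v_0 = (4, 4, 2).
v_2 = A·v_1 = (4, 1, 4).

v_2 = (4, 1, 4)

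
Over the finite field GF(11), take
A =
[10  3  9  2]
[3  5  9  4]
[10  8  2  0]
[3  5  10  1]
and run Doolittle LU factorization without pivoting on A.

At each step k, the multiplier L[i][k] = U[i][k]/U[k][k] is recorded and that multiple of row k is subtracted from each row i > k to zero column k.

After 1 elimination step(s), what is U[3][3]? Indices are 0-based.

[col 0] pivot 10
  R1 -= 8*R0 → (0, 3, 3, 10)  (L[1][0] := 8)
  R2 -= 1*R0 → (0, 5, 4, 9)  (L[2][0] := 1)
  R3 -= 8*R0 → (0, 3, 4, 7)  (L[3][0] := 8)

U[3][3] = 7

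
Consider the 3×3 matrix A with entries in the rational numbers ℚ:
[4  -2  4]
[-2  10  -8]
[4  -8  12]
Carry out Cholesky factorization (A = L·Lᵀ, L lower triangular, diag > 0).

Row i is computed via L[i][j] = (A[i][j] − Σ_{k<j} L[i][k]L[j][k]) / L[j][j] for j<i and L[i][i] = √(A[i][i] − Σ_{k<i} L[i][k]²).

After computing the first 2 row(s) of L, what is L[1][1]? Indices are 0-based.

Step 1: L[0][0] = √(4) = 2.
  L[1][0] = (-2) / L[0][0] = -1.
Step 2: L[1][1] = √(9) = 3.

L[1][1] = 3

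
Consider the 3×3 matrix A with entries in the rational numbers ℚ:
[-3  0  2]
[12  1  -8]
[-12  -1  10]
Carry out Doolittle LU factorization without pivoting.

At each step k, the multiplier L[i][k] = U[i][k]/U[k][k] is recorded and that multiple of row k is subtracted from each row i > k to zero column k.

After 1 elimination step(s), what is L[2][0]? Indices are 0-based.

[col 0] pivot -3
  R1 -= -4*R0 → (0, 1, 0)  (L[1][0] := -4)
  R2 -= 4*R0 → (0, -1, 2)  (L[2][0] := 4)

L[2][0] = 4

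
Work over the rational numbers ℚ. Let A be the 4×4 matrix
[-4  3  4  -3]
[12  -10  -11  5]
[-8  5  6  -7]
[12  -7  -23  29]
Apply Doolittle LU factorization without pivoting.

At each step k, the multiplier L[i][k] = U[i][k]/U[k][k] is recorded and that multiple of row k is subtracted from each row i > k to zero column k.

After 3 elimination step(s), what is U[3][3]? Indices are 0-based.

k=0: U[0][0]=-4
  eliminate (1,0): mult=-3, new row 1: (0, -1, 1, -4); set L[1][0]=-3
  eliminate (2,0): mult=2, new row 2: (0, -1, -2, -1); set L[2][0]=2
  eliminate (3,0): mult=-3, new row 3: (0, 2, -11, 20); set L[3][0]=-3
k=1: U[1][1]=-1
  eliminate (2,1): mult=1, new row 2: (0, 0, -3, 3); set L[2][1]=1
  eliminate (3,1): mult=-2, new row 3: (0, 0, -9, 12); set L[3][1]=-2
k=2: U[2][2]=-3
  eliminate (3,2): mult=3, new row 3: (0, 0, 0, 3); set L[3][2]=3

U[3][3] = 3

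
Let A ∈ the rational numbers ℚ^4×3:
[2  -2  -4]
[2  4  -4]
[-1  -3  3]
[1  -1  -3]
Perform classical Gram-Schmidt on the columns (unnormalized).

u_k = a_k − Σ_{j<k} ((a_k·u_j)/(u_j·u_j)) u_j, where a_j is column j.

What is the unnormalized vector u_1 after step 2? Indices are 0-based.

u_1 = (-16/5, 14/5, -12/5, -8/5)

Step 1: u_0 = a_0 = (2, 2, -1, 1).
Step 2: u_1 = a_1 − (3/5)·u_0 = (-16/5, 14/5, -12/5, -8/5).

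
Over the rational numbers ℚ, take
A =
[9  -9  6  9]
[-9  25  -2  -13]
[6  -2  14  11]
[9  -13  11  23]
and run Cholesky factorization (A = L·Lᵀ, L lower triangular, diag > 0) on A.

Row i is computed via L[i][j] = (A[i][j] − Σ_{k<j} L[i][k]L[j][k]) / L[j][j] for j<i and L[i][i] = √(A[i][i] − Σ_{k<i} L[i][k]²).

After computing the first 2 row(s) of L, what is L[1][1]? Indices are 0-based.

Step 1: L[0][0] = √(9) = 3.
  L[1][0] = (-9) / L[0][0] = -3.
Step 2: L[1][1] = √(16) = 4.

L[1][1] = 4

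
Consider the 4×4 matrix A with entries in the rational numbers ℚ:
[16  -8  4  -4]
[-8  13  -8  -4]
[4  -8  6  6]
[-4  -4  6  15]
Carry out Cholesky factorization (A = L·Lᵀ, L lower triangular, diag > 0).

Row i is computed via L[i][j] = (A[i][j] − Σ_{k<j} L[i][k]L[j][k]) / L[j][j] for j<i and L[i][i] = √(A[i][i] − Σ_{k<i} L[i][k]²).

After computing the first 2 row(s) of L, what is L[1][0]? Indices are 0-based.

Step 1: L[0][0] = √(16) = 4.
  L[1][0] = (-8) / L[0][0] = -2.
Step 2: L[1][1] = √(9) = 3.

L[1][0] = -2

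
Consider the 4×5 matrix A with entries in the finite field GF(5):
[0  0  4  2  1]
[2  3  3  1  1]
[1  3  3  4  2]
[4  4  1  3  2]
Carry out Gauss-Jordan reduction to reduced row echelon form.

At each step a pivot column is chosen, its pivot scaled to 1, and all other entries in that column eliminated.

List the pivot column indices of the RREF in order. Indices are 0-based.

pivot(0,0): swap R0↔R1
pivot(0,0)=2: scale R0 → (1, 4, 4, 3, 3)
  clear (2,0): R2 −= (1)R0 → (0, 4, 4, 1, 4)
  clear (3,0): R3 −= (4)R0 → (0, 3, 0, 1, 0)
pivot(1,1): swap R1↔R2
pivot(1,1)=4: scale R1 → (0, 1, 1, 4, 1)
  clear (0,1): R0 −= (4)R1 → (1, 0, 0, 2, 4)
  clear (3,1): R3 −= (3)R1 → (0, 0, 2, 4, 2)
pivot(2,2)=4: scale R2 → (0, 0, 1, 3, 4)
  clear (1,2): R1 −= (1)R2 → (0, 1, 0, 1, 2)
  clear (3,2): R3 −= (2)R2 → (0, 0, 0, 3, 4)
pivot(3,3)=3: scale R3 → (0, 0, 0, 1, 3)
  clear (0,3): R0 −= (2)R3 → (1, 0, 0, 0, 3)
  clear (1,3): R1 −= (1)R3 → (0, 1, 0, 0, 4)
  clear (2,3): R2 −= (3)R3 → (0, 0, 1, 0, 0)

pivot columns: 0, 1, 2, 3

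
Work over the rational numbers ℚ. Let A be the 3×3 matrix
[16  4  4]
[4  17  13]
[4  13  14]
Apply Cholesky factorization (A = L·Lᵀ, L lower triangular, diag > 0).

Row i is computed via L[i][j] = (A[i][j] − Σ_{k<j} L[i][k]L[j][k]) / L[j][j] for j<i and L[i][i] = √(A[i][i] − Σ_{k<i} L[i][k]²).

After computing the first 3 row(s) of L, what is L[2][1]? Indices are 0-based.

Step 1: L[0][0] = √(16) = 4.
  L[1][0] = (4) / L[0][0] = 1.
Step 2: L[1][1] = √(16) = 4.
  L[2][0] = (4) / L[0][0] = 1.
  L[2][1] = (12) / L[1][1] = 3.
Step 3: L[2][2] = √(4) = 2.

L[2][1] = 3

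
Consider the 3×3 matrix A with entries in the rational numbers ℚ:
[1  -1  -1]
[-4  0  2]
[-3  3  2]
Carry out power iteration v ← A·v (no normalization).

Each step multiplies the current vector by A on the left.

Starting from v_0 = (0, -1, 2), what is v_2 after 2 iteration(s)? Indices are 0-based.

v_2 = (-6, 6, 17)

v_0 = (0, -1, 2).
v_1 = A·v_0 = (-1, 4, 1).
v_2 = A·v_1 = (-6, 6, 17).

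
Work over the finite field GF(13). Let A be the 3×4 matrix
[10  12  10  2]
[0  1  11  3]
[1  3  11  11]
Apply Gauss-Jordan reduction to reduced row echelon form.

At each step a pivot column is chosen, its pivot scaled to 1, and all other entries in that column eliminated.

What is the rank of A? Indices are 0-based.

pivot(0,0)=10: scale R0 → (1, 9, 1, 8)
  clear (2,0): R2 −= (1)R0 → (0, 7, 10, 3)
pivot(1,1)=1: scale R1 → (0, 1, 11, 3)
  clear (0,1): R0 −= (9)R1 → (1, 0, 6, 7)
  clear (2,1): R2 −= (7)R1 → (0, 0, 11, 8)
pivot(2,2)=11: scale R2 → (0, 0, 1, 9)
  clear (0,2): R0 −= (6)R2 → (1, 0, 0, 5)
  clear (1,2): R1 −= (11)R2 → (0, 1, 0, 8)

rank = 3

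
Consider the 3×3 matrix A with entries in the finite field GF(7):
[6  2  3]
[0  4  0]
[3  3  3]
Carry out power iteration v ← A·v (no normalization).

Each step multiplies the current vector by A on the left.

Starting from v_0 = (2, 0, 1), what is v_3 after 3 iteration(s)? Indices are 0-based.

v_0 = (2, 0, 1).
v_1 = A·v_0 = (1, 0, 2).
v_2 = A·v_1 = (5, 0, 2).
v_3 = A·v_2 = (1, 0, 0).

v_3 = (1, 0, 0)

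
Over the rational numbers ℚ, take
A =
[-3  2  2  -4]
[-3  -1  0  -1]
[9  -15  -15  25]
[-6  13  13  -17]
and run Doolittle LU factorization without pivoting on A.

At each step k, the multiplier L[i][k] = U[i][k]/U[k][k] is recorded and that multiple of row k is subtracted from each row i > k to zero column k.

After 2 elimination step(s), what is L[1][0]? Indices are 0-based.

L[1][0] = 1

Step 1: pivot at (0,0) is -3.
  row1 ← row1 − (1)·row0  ⇒  L[1][0]=1, U row1=(0, -3, -2, 3)
  row2 ← row2 − (-3)·row0  ⇒  L[2][0]=-3, U row2=(0, -9, -9, 13)
  row3 ← row3 − (2)·row0  ⇒  L[3][0]=2, U row3=(0, 9, 9, -9)
Step 2: pivot at (1,1) is -3.
  row2 ← row2 − (3)·row1  ⇒  L[2][1]=3, U row2=(0, 0, -3, 4)
  row3 ← row3 − (-3)·row1  ⇒  L[3][1]=-3, U row3=(0, 0, 3, 0)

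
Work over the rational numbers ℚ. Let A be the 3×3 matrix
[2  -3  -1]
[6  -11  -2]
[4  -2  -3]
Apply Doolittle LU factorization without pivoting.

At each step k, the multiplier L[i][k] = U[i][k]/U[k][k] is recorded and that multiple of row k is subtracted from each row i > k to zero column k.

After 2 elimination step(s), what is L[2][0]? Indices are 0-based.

k=0: U[0][0]=2
  eliminate (1,0): mult=3, new row 1: (0, -2, 1); set L[1][0]=3
  eliminate (2,0): mult=2, new row 2: (0, 4, -1); set L[2][0]=2
k=1: U[1][1]=-2
  eliminate (2,1): mult=-2, new row 2: (0, 0, 1); set L[2][1]=-2

L[2][0] = 2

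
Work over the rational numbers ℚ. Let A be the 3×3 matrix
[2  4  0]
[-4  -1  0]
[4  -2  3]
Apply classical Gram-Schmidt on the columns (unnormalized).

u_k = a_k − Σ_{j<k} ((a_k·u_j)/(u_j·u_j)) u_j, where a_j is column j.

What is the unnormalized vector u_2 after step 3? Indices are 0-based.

Step 1: u_0 = a_0 = (2, -4, 4).
Step 2: u_1 = a_1 − (1/9)·u_0 = (34/9, -5/9, -22/9).
Step 3: u_2 = a_2 − (1/3)·u_0 − (-66/185)·u_1 = (126/185, 42/37, 147/185).

u_2 = (126/185, 42/37, 147/185)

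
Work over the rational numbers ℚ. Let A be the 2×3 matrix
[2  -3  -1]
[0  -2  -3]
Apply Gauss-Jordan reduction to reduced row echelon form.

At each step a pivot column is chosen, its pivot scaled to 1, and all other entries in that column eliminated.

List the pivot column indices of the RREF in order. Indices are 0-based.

step 1: normalize row 0 (÷2) = (1, -3/2, -1/2)
step 2: normalize row 1 (÷-2) = (0, 1, 3/2)
  row 0: subtract -3/2×row1 = (1, 0, 7/4)

pivot columns: 0, 1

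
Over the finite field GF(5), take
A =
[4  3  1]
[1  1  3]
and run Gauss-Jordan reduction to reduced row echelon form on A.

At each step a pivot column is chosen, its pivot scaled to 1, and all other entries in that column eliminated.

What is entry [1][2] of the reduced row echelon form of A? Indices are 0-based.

M[1][2] = 1

step 1: normalize row 0 (÷4) = (1, 2, 4)
  row 1: subtract 1×row0 = (0, 4, 4)
step 2: normalize row 1 (÷4) = (0, 1, 1)
  row 0: subtract 2×row1 = (1, 0, 2)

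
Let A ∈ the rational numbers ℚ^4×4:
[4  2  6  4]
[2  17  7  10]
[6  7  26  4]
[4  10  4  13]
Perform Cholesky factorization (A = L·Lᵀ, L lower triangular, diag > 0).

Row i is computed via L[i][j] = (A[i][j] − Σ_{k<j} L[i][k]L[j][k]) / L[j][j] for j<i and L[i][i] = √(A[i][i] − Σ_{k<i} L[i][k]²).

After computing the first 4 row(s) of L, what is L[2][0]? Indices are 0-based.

L[2][0] = 3

Step 1: L[0][0] = √(4) = 2.
  L[1][0] = (2) / L[0][0] = 1.
Step 2: L[1][1] = √(16) = 4.
  L[2][0] = (6) / L[0][0] = 3.
  L[2][1] = (4) / L[1][1] = 1.
Step 3: L[2][2] = √(16) = 4.
  L[3][0] = (4) / L[0][0] = 2.
  L[3][1] = (8) / L[1][1] = 2.
  L[3][2] = (-4) / L[2][2] = -1.
Step 4: L[3][3] = √(4) = 2.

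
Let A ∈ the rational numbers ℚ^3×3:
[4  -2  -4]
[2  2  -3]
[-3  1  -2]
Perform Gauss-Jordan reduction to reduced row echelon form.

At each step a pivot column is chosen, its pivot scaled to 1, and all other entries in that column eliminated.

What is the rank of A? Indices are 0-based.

[1] R0 /= 4  ⇒  (1, -1/2, -1)
     R1 -= 2·R0  ⇒  (0, 3, -1)
     R2 -= -3·R0  ⇒  (0, -1/2, -5)
[2] R1 /= 3  ⇒  (0, 1, -1/3)
     R0 -= -1/2·R1  ⇒  (1, 0, -7/6)
     R2 -= -1/2·R1  ⇒  (0, 0, -31/6)
[3] R2 /= -31/6  ⇒  (0, 0, 1)
     R0 -= -7/6·R2  ⇒  (1, 0, 0)
     R1 -= -1/3·R2  ⇒  (0, 1, 0)

rank = 3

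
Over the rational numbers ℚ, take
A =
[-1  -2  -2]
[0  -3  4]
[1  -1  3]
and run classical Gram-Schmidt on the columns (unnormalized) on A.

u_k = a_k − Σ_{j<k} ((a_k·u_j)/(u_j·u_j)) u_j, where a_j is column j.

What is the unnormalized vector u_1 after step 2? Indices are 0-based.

Step 1: u_0 = a_0 = (-1, 0, 1).
Step 2: u_1 = a_1 − (1/2)·u_0 = (-3/2, -3, -3/2).

u_1 = (-3/2, -3, -3/2)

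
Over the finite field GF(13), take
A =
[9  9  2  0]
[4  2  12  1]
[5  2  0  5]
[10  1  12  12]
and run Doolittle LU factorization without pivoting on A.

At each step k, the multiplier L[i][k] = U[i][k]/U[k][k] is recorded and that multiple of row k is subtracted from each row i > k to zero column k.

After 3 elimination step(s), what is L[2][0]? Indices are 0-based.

Step 1: pivot at (0,0) is 9.
  row1 ← row1 − (12)·row0  ⇒  L[1][0]=12, U row1=(0, 11, 1, 1)
  row2 ← row2 − (2)·row0  ⇒  L[2][0]=2, U row2=(0, 10, 9, 5)
  row3 ← row3 − (4)·row0  ⇒  L[3][0]=4, U row3=(0, 4, 4, 12)
Step 2: pivot at (1,1) is 11.
  row2 ← row2 − (8)·row1  ⇒  L[2][1]=8, U row2=(0, 0, 1, 10)
  row3 ← row3 − (11)·row1  ⇒  L[3][1]=11, U row3=(0, 0, 6, 1)
Step 3: pivot at (2,2) is 1.
  row3 ← row3 − (6)·row2  ⇒  L[3][2]=6, U row3=(0, 0, 0, 6)

L[2][0] = 2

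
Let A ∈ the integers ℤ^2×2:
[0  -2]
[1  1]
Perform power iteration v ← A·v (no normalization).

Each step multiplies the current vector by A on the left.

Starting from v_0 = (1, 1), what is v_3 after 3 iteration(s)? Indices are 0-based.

v_3 = (0, -4)

v_0 = (1, 1).
v_1 = A·v_0 = (-2, 2).
v_2 = A·v_1 = (-4, 0).
v_3 = A·v_2 = (0, -4).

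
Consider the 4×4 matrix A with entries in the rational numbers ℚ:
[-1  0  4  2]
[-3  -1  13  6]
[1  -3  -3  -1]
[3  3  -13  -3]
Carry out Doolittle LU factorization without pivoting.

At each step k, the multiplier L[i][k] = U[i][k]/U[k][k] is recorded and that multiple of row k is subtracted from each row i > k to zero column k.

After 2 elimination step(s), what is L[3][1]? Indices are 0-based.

[col 0] pivot -1
  R1 -= 3*R0 → (0, -1, 1, 0)  (L[1][0] := 3)
  R2 -= -1*R0 → (0, -3, 1, 1)  (L[2][0] := -1)
  R3 -= -3*R0 → (0, 3, -1, 3)  (L[3][0] := -3)
[col 1] pivot -1
  R2 -= 3*R1 → (0, 0, -2, 1)  (L[2][1] := 3)
  R3 -= -3*R1 → (0, 0, 2, 3)  (L[3][1] := -3)

L[3][1] = -3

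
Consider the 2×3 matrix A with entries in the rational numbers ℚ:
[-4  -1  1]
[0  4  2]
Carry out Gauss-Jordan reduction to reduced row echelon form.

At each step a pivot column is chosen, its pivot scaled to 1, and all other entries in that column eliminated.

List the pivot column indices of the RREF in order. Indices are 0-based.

pivot columns: 0, 1

step 1: normalize row 0 (÷-4) = (1, 1/4, -1/4)
step 2: normalize row 1 (÷4) = (0, 1, 1/2)
  row 0: subtract 1/4×row1 = (1, 0, -3/8)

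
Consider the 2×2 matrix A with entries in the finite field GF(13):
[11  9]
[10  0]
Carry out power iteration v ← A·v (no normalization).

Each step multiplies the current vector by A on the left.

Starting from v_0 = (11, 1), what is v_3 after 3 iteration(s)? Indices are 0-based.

v_0 = (11, 1).
v_1 = A·v_0 = (0, 6).
v_2 = A·v_1 = (2, 0).
v_3 = A·v_2 = (9, 7).

v_3 = (9, 7)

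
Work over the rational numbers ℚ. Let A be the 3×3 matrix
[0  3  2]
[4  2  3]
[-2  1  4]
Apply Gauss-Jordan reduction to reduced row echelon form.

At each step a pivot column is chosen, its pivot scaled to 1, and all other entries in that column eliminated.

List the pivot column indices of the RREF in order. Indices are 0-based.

step 1: exchange rows 0,1
step 1: normalize row 0 (÷4) = (1, 1/2, 3/4)
  row 2: subtract -2×row0 = (0, 2, 11/2)
step 2: normalize row 1 (÷3) = (0, 1, 2/3)
  row 0: subtract 1/2×row1 = (1, 0, 5/12)
  row 2: subtract 2×row1 = (0, 0, 25/6)
step 3: normalize row 2 (÷25/6) = (0, 0, 1)
  row 0: subtract 5/12×row2 = (1, 0, 0)
  row 1: subtract 2/3×row2 = (0, 1, 0)

pivot columns: 0, 1, 2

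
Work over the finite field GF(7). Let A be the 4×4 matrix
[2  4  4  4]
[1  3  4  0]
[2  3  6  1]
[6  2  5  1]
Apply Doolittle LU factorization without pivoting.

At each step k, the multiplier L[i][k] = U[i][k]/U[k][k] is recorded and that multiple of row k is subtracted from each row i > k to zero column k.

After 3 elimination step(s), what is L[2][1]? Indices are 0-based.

L[2][1] = 6

[col 0] pivot 2
  R1 -= 4*R0 → (0, 1, 2, 5)  (L[1][0] := 4)
  R2 -= 1*R0 → (0, 6, 2, 4)  (L[2][0] := 1)
  R3 -= 3*R0 → (0, 4, 0, 3)  (L[3][0] := 3)
[col 1] pivot 1
  R2 -= 6*R1 → (0, 0, 4, 2)  (L[2][1] := 6)
  R3 -= 4*R1 → (0, 0, 6, 4)  (L[3][1] := 4)
[col 2] pivot 4
  R3 -= 5*R2 → (0, 0, 0, 1)  (L[3][2] := 5)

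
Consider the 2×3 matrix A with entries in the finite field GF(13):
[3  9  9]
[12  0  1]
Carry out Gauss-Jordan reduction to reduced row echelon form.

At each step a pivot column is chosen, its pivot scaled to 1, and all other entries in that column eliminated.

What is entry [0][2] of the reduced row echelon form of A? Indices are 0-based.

M[0][2] = 12

step 1: normalize row 0 (÷3) = (1, 3, 3)
  row 1: subtract 12×row0 = (0, 3, 4)
step 2: normalize row 1 (÷3) = (0, 1, 10)
  row 0: subtract 3×row1 = (1, 0, 12)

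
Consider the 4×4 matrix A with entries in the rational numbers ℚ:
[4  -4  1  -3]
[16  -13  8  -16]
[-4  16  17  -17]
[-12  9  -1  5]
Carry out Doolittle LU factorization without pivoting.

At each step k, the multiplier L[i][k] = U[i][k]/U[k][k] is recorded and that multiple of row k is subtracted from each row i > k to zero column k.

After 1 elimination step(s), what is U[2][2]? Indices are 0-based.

[col 0] pivot 4
  R1 -= 4*R0 → (0, 3, 4, -4)  (L[1][0] := 4)
  R2 -= -1*R0 → (0, 12, 18, -20)  (L[2][0] := -1)
  R3 -= -3*R0 → (0, -3, 2, -4)  (L[3][0] := -3)

U[2][2] = 18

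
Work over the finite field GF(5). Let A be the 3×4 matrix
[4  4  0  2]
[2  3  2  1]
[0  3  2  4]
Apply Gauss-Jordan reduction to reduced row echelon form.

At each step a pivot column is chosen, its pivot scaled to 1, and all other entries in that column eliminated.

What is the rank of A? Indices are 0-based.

pivot(0,0)=4: scale R0 → (1, 1, 0, 3)
  clear (1,0): R1 −= (2)R0 → (0, 1, 2, 0)
pivot(1,1)=1: scale R1 → (0, 1, 2, 0)
  clear (0,1): R0 −= (1)R1 → (1, 0, 3, 3)
  clear (2,1): R2 −= (3)R1 → (0, 0, 1, 4)
pivot(2,2)=1: scale R2 → (0, 0, 1, 4)
  clear (0,2): R0 −= (3)R2 → (1, 0, 0, 1)
  clear (1,2): R1 −= (2)R2 → (0, 1, 0, 2)

rank = 3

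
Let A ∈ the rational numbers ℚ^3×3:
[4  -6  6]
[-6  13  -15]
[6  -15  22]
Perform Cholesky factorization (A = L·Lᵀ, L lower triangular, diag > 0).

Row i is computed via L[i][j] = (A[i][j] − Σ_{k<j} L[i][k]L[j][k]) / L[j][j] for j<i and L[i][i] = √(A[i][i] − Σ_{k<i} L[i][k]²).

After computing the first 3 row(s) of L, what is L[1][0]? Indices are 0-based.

Step 1: L[0][0] = √(4) = 2.
  L[1][0] = (-6) / L[0][0] = -3.
Step 2: L[1][1] = √(4) = 2.
  L[2][0] = (6) / L[0][0] = 3.
  L[2][1] = (-6) / L[1][1] = -3.
Step 3: L[2][2] = √(4) = 2.

L[1][0] = -3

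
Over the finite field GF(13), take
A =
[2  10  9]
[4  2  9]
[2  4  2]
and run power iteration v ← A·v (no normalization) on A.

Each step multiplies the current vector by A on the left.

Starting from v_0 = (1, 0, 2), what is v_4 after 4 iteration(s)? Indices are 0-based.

v_4 = (1, 0, 3)

v_0 = (1, 0, 2).
v_1 = A·v_0 = (7, 9, 6).
v_2 = A·v_1 = (2, 9, 10).
v_3 = A·v_2 = (2, 12, 8).
v_4 = A·v_3 = (1, 0, 3).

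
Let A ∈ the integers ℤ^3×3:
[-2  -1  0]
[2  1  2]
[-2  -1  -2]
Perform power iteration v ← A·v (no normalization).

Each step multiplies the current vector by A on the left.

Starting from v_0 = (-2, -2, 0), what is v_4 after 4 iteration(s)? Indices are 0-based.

v_0 = (-2, -2, 0).
v_1 = A·v_0 = (6, -6, 6).
v_2 = A·v_1 = (-6, 18, -18).
v_3 = A·v_2 = (-6, -30, 30).
v_4 = A·v_3 = (42, 18, -18).

v_4 = (42, 18, -18)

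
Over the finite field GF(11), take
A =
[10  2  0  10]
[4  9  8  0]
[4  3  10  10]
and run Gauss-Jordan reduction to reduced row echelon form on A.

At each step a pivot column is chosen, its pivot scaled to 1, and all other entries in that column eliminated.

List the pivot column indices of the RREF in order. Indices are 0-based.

pivot columns: 0, 1, 2

pivot(0,0)=10: scale R0 → (1, 9, 0, 1)
  clear (1,0): R1 −= (4)R0 → (0, 6, 8, 7)
  clear (2,0): R2 −= (4)R0 → (0, 0, 10, 6)
pivot(1,1)=6: scale R1 → (0, 1, 5, 3)
  clear (0,1): R0 −= (9)R1 → (1, 0, 10, 7)
pivot(2,2)=10: scale R2 → (0, 0, 1, 5)
  clear (0,2): R0 −= (10)R2 → (1, 0, 0, 1)
  clear (1,2): R1 −= (5)R2 → (0, 1, 0, 0)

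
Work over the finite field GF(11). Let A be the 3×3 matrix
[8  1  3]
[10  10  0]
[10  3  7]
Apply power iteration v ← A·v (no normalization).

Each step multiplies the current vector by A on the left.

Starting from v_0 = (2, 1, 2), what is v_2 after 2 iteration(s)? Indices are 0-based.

v_0 = (2, 1, 2).
v_1 = A·v_0 = (1, 8, 4).
v_2 = A·v_1 = (6, 2, 7).

v_2 = (6, 2, 7)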